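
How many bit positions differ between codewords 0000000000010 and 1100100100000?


Count differing positions: ^ ^ . . ^ . . ^ . . . ^ . = 5 differences

5


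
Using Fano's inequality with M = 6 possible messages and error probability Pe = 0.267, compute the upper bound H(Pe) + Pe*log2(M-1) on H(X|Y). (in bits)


H(Pe) = -Pe*log2(Pe) - (1-Pe)*log2(1-Pe) = -0.267*log2(0.267) - 0.733*log2(0.733) = 0.508659 + 0.328468 = 0.8371. Pe*log2(M-1) = 0.267*log2(5) = 0.619955. Bound = H(Pe) + Pe*log2(M-1) = 0.508659 + 0.328468 + 0.619955 = 1.4571

1.4571 bits


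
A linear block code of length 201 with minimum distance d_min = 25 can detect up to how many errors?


Detection capability = d_min - 1 = 25 - 1 = 24

24 errors


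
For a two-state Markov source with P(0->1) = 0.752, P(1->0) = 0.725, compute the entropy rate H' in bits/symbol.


Stationary distribution: pi_0 = p10/(p01+p10) = 0.4909, pi_1 = 0.5091. Entropy rate H' = pi_0*H(p01) + pi_1*H(p10) = 0.4909*0.8081 + 0.5091*0.8485 = 0.8287

0.8287 bits/symbol


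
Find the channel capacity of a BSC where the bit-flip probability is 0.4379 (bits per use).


H(p) = -p*log2(p) - (1-p)*log2(1-p) = -0.4379*log2(0.4379) - 0.5621*log2(0.5621) = 0.521682 + 0.467162 = 0.9888. C = 1 - H(p) = 1 - 0.9888 = 0.0112

0.0112 bits


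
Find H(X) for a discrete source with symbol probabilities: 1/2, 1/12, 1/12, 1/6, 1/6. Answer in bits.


H = -sum(p_i * log2(p_i)). Terms: -(1/2)*log2(1/2) = 0.500000; -(1/12)*log2(1/12) = 0.298747; -(1/12)*log2(1/12) = 0.298747; -(1/6)*log2(1/6) = 0.430827; -(1/6)*log2(1/6) = 0.430827. H = 0.500000 + 0.298747 + 0.298747 + 0.430827 + 0.430827 = 1.9591

1.9591 bits


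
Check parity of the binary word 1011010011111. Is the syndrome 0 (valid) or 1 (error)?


Syndrome = XOR of all bits = 1 XOR 0 XOR 1 XOR 1 XOR 0 XOR 1 XOR 0 XOR 0 XOR 1 XOR 1 XOR 1 XOR 1 XOR 1 = 1

1


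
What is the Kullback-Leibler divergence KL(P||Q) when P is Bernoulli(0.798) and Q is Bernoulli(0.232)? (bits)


KL = p*log2(p/q) + (1-p)*log2((1-p)/(1-q)) = 0.798*log2(0.798/0.232) + 0.202*log2(0.202/0.768) = 1.033

1.033 bits


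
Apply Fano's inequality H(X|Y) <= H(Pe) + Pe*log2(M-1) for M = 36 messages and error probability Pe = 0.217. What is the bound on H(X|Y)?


H(Pe) = -Pe*log2(Pe) - (1-Pe)*log2(1-Pe) = -0.217*log2(0.217) - 0.783*log2(0.783) = 0.478319 + 0.276333 = 0.7547. Pe*log2(M-1) = 0.217*log2(35) = 1.113054. Bound = H(Pe) + Pe*log2(M-1) = 0.478319 + 0.276333 + 1.113054 = 1.8677

1.8677 bits


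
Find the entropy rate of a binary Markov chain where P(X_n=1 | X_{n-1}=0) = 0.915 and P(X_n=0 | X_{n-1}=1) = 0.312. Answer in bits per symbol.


Stationary distribution: pi_0 = p10/(p01+p10) = 0.2543, pi_1 = 0.7457. Entropy rate H' = pi_0*H(p01) + pi_1*H(p10) = 0.2543*0.4196 + 0.7457*0.8955 = 0.7745

0.7745 bits/symbol


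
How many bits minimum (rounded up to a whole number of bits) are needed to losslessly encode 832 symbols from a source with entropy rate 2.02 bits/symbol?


Minimum bits >= n * H = 832 * 2.02 = 1680.64, rounded up to a whole number of bits = 1681

1681 bits


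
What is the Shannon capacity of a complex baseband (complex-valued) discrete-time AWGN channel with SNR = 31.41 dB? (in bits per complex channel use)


SNR_linear = 10^(31.41/10) = 1383.5664; C = log2(1 + SNR_linear) = log2(1 + 1383.5664) = 10.4352

10.4352 bits/channel use


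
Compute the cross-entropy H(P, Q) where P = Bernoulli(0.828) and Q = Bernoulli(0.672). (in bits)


H(P,Q) = -p*log2(q) - (1-p)*log2(1-q). -0.828*log2(0.672) = 0.474831; -0.172*log2(0.328) = 0.276616. H(P,Q) = 0.474831 + 0.276616 = 0.7514

0.7514 bits


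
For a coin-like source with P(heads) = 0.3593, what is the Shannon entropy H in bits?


H = -p*log2(p) - (1-p)*log2(1-p). -0.3593*log2(0.3593) = 0.530592; -0.6407*log2(0.6407) = 0.411508. H = 0.530592 + 0.411508 = 0.9421

0.9421 bits


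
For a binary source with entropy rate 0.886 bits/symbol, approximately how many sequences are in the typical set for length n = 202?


log2|A_typical| = nH = 202 * 0.886 = 178.972, so |A_typical| ~ 2^178.972 = 7.515e+53

7.515e+53


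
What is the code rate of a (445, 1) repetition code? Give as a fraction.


Rate = k/n = 1/445

1/445


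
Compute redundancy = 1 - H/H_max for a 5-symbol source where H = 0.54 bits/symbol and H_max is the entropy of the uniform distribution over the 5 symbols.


H_max = log2(K) = log2(5) = 2.3219 bits/symbol. Redundancy = 1 - H/H_max = 1 - 0.54/2.3219 = 1 - 0.2326 = 0.7674

0.7674


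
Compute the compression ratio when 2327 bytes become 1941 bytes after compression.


Ratio = original / compressed = 2327 / 1941 = 1.1989

1.1989


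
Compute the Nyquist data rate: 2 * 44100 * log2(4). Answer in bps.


Rate = 2 * B * log2(M) = 2 * 44100 * 2.0 = 176400.0

176400.0 bps


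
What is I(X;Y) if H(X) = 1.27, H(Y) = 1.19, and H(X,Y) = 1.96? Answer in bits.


I(X;Y) = H(X) + H(Y) - H(X,Y) = 1.27 + 1.19 - 1.96 = 0.5

0.5 bits


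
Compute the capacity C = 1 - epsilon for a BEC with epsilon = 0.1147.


C = 1 - epsilon = 1 - 0.1147 = 0.8853

0.8853 bits


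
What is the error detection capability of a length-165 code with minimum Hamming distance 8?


Detection capability = d_min - 1 = 8 - 1 = 7

7 errors


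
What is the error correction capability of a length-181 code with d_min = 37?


Correction capability = floor((d-1)/2) = floor((37-1)/2) = 18

18 errors


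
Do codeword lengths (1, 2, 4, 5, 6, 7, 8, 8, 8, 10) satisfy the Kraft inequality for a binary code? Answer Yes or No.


Kraft sum = sum(2^(-l_i)) = 0.8799, need <= 1. Result: satisfied (a binary prefix-free code with these lengths exists)

Yes


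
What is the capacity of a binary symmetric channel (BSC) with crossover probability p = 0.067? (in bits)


H(p) = -p*log2(p) - (1-p)*log2(1-p) = -0.067*log2(0.067) - 0.933*log2(0.933) = 0.261280 + 0.093348 = 0.3546. C = 1 - H(p) = 1 - 0.3546 = 0.6454

0.6454 bits


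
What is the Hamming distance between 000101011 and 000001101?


Count differing positions: . . . ^ . . ^ ^ . = 3 differences

3


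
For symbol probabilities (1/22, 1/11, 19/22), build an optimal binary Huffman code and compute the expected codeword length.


Huffman construction (repeatedly merge the two least-probable nodes; each merge adds 1 bit to every symbol beneath it): 1/22 + 1/11 = 3/22; 3/22 + 19/22 = 1. Resulting codeword lengths (in the order the probabilities were given): (2, 2, 1). L_avg = sum(p_i * l_i) = 1/22*2 + 1/11*2 + 19/22*1 = 25/22 = 1.1364

1.1364 bits


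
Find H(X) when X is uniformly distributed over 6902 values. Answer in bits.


H = log2(n) = log2(6902) = 12.7528

12.7528 bits


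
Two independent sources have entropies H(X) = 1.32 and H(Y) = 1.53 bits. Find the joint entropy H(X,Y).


For independent variables, H(X,Y) = H(X) + H(Y) = 1.32 + 1.53 = 2.85

2.85 bits


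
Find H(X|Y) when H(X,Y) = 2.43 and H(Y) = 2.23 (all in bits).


H(X|Y) = H(X,Y) - H(Y) = 2.43 - 2.23 = 0.2

0.2 bits


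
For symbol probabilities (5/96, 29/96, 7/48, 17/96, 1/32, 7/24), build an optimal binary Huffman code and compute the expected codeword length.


Huffman construction (repeatedly merge the two least-probable nodes; each merge adds 1 bit to every symbol beneath it): 1/32 + 5/96 = 1/12; 1/12 + 7/48 = 11/48; 17/96 + 11/48 = 13/32; 7/24 + 29/96 = 19/32; 13/32 + 19/32 = 1. Resulting codeword lengths (in the order the probabilities were given): (4, 2, 3, 2, 4, 2). L_avg = sum(p_i * l_i) = 5/96*4 + 29/96*2 + 7/48*3 + 17/96*2 + 1/32*4 + 7/24*2 = 37/16 = 2.3125

2.3125 bits


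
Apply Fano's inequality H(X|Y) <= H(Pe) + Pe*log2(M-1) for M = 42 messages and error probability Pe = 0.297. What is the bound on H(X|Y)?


H(Pe) = -Pe*log2(Pe) - (1-Pe)*log2(1-Pe) = -0.297*log2(0.297) - 0.703*log2(0.703) = 0.520185 + 0.357408 = 0.8776. Pe*log2(M-1) = 0.297*log2(41) = 1.591193. Bound = H(Pe) + Pe*log2(M-1) = 0.520185 + 0.357408 + 1.591193 = 2.4688

2.4688 bits


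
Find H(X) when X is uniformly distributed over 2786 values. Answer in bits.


H = log2(n) = log2(2786) = 11.444

11.444 bits


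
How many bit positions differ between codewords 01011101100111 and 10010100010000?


Count differing positions: ^ ^ . . ^ . . ^ ^ ^ . ^ ^ ^ = 9 differences

9


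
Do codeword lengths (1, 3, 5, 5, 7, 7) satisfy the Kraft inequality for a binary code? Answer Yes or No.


Kraft sum = sum(2^(-l_i)) = 0.7031, need <= 1. Result: satisfied (a binary prefix-free code with these lengths exists)

Yes


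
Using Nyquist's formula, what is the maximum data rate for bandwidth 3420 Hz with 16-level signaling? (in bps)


Rate = 2 * B * log2(M) = 2 * 3420 * 4.0 = 27360.0

27360.0 bps


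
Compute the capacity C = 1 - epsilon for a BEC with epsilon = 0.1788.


C = 1 - epsilon = 1 - 0.1788 = 0.8212

0.8212 bits


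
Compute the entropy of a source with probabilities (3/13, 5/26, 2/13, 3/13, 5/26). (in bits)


H = -sum(p_i * log2(p_i)). Terms: -(3/13)*log2(3/13) = 0.488187; -(5/26)*log2(5/26) = 0.457406; -(2/13)*log2(2/13) = 0.415452; -(3/13)*log2(3/13) = 0.488187; -(5/26)*log2(5/26) = 0.457406. H = 0.488187 + 0.457406 + 0.415452 + 0.488187 + 0.457406 = 2.3066

2.3066 bits


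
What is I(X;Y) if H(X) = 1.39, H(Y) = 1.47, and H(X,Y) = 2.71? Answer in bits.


I(X;Y) = H(X) + H(Y) - H(X,Y) = 1.39 + 1.47 - 2.71 = 0.15

0.15 bits


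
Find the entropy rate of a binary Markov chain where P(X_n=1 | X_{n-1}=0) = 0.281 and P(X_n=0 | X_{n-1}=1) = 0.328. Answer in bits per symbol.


Stationary distribution: pi_0 = p10/(p01+p10) = 0.5386, pi_1 = 0.4614. Entropy rate H' = pi_0*H(p01) + pi_1*H(p10) = 0.5386*0.8568 + 0.4614*0.9129 = 0.8827

0.8827 bits/symbol


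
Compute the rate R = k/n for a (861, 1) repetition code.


Rate = k/n = 1/861

1/861


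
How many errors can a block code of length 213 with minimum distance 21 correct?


Correction capability = floor((d-1)/2) = floor((21-1)/2) = 10

10 errors


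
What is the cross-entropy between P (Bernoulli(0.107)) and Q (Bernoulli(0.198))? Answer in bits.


H(P,Q) = -p*log2(q) - (1-p)*log2(1-q). -0.107*log2(0.198) = 0.249998; -0.893*log2(0.802) = 0.284265. H(P,Q) = 0.249998 + 0.284265 = 0.5343

0.5343 bits


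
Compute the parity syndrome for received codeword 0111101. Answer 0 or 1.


Syndrome = XOR of all bits = 0 XOR 1 XOR 1 XOR 1 XOR 1 XOR 0 XOR 1 = 1

1


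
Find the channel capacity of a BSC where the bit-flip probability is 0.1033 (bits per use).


H(p) = -p*log2(p) - (1-p)*log2(1-p) = -0.1033*log2(0.1033) - 0.8967*log2(0.8967) = 0.338317 + 0.141053 = 0.4794. C = 1 - H(p) = 1 - 0.4794 = 0.5206

0.5206 bits


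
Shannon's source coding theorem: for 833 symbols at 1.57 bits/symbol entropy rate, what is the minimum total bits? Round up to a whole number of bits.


Minimum bits >= n * H = 833 * 1.57 = 1307.81, rounded up to a whole number of bits = 1308

1308 bits


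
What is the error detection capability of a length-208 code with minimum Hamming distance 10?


Detection capability = d_min - 1 = 10 - 1 = 9

9 errors


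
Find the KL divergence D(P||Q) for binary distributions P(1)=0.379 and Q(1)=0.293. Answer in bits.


KL = p*log2(p/q) + (1-p)*log2((1-p)/(1-q)) = 0.379*log2(0.379/0.293) + 0.621*log2(0.621/0.707) = 0.0245

0.0245 bits


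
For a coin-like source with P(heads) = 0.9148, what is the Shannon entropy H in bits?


H = -p*log2(p) - (1-p)*log2(1-p). -0.9148*log2(0.9148) = 0.117526; -0.0852*log2(0.0852) = 0.302716. H = 0.117526 + 0.302716 = 0.4202

0.4202 bits


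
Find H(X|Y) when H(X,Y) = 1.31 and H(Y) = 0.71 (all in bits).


H(X|Y) = H(X,Y) - H(Y) = 1.31 - 0.71 = 0.6

0.6 bits


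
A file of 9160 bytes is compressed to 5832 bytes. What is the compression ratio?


Ratio = original / compressed = 9160 / 5832 = 1.5706

1.5706


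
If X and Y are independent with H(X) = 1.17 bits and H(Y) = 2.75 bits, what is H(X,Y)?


For independent variables, H(X,Y) = H(X) + H(Y) = 1.17 + 2.75 = 3.92

3.92 bits


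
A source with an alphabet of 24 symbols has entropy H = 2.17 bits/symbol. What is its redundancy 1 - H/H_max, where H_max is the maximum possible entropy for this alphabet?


H_max = log2(K) = log2(24) = 4.585 bits/symbol. Redundancy = 1 - H/H_max = 1 - 2.17/4.585 = 1 - 0.4733 = 0.5267

0.5267


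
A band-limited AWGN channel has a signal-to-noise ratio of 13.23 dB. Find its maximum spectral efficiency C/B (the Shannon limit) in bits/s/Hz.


SNR_linear = 10^(13.23/10) = 21.0378; C/B = log2(1 + SNR_linear) = log2(1 + 21.0378) = 4.4619

4.4619 bits/s/Hz


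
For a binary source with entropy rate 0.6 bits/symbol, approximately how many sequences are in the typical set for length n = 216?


log2|A_typical| = nH = 216 * 0.6 = 129.6, so |A_typical| ~ 2^129.6 = 1.032e+39

1.032e+39


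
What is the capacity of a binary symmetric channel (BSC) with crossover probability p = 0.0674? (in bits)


H(p) = -p*log2(p) - (1-p)*log2(1-p) = -0.0674*log2(0.0674) - 0.9326*log2(0.9326) = 0.262261 + 0.093885 = 0.3561. C = 1 - H(p) = 1 - 0.3561 = 0.6439

0.6439 bits


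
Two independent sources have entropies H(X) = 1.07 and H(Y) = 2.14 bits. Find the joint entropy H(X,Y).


For independent variables, H(X,Y) = H(X) + H(Y) = 1.07 + 2.14 = 3.21

3.21 bits


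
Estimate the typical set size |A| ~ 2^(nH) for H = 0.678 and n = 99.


log2|A_typical| = nH = 99 * 0.678 = 67.122, so |A_typical| ~ 2^67.122 = 1.606e+20

1.606e+20


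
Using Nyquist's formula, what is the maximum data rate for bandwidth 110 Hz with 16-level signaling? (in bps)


Rate = 2 * B * log2(M) = 2 * 110 * 4.0 = 880.0

880.0 bps


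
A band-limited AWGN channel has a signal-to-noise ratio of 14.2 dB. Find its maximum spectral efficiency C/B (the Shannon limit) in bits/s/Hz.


SNR_linear = 10^(14.2/10) = 26.3027; C/B = log2(1 + SNR_linear) = log2(1 + 26.3027) = 4.771

4.771 bits/s/Hz


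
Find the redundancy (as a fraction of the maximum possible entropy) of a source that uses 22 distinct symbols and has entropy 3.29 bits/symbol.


H_max = log2(K) = log2(22) = 4.4594 bits/symbol. Redundancy = 1 - H/H_max = 1 - 3.29/4.4594 = 1 - 0.7378 = 0.2622

0.2622


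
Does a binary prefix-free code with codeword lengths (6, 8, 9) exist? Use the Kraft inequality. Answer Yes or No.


Kraft sum = sum(2^(-l_i)) = 0.0215, need <= 1. Result: satisfied (a binary prefix-free code with these lengths exists)

Yes


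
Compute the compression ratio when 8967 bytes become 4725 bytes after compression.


Ratio = original / compressed = 8967 / 4725 = 1.8978

1.8978


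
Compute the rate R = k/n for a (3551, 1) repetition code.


Rate = k/n = 1/3551

1/3551


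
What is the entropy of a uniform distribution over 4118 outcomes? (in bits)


H = log2(n) = log2(4118) = 12.0077

12.0077 bits


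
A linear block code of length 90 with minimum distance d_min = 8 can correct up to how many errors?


Correction capability = floor((d-1)/2) = floor((8-1)/2) = 3

3 errors


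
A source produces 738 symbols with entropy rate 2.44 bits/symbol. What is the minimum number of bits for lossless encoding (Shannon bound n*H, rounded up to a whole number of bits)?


Minimum bits >= n * H = 738 * 2.44 = 1800.72, rounded up to a whole number of bits = 1801

1801 bits


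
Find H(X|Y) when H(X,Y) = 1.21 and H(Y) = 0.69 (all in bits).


H(X|Y) = H(X,Y) - H(Y) = 1.21 - 0.69 = 0.52

0.52 bits


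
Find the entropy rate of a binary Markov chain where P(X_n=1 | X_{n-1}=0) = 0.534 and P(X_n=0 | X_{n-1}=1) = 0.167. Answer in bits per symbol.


Stationary distribution: pi_0 = p10/(p01+p10) = 0.2382, pi_1 = 0.7618. Entropy rate H' = pi_0*H(p01) + pi_1*H(p10) = 0.2382*0.9967 + 0.7618*0.6508 = 0.7332

0.7332 bits/symbol


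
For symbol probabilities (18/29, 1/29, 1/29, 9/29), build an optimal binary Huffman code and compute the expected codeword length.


Huffman construction (repeatedly merge the two least-probable nodes; each merge adds 1 bit to every symbol beneath it): 1/29 + 1/29 = 2/29; 2/29 + 9/29 = 11/29; 11/29 + 18/29 = 1. Resulting codeword lengths (in the order the probabilities were given): (1, 3, 3, 2). L_avg = sum(p_i * l_i) = 18/29*1 + 1/29*3 + 1/29*3 + 9/29*2 = 42/29 = 1.4483

1.4483 bits


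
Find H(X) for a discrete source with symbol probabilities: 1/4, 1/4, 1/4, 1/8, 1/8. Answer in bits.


H = -sum(p_i * log2(p_i)). Terms: -(1/4)*log2(1/4) = 0.500000; -(1/4)*log2(1/4) = 0.500000; -(1/4)*log2(1/4) = 0.500000; -(1/8)*log2(1/8) = 0.375000; -(1/8)*log2(1/8) = 0.375000. H = 0.500000 + 0.500000 + 0.500000 + 0.375000 + 0.375000 = 2.25

2.25 bits


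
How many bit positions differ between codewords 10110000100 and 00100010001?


Count differing positions: ^ . . ^ . . ^ . ^ . ^ = 5 differences

5


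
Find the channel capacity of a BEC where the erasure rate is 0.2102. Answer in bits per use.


C = 1 - epsilon = 1 - 0.2102 = 0.7898

0.7898 bits


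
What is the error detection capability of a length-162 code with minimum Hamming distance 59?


Detection capability = d_min - 1 = 59 - 1 = 58

58 errors


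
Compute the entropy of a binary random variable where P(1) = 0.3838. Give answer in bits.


H = -p*log2(p) - (1-p)*log2(1-p). -0.3838*log2(0.3838) = 0.530248; -0.6162*log2(0.6162) = 0.430434. H = 0.530248 + 0.430434 = 0.9607

0.9607 bits


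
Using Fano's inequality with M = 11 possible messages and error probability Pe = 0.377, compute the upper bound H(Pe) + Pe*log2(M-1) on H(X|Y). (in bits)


H(Pe) = -Pe*log2(Pe) - (1-Pe)*log2(1-Pe) = -0.377*log2(0.377) - 0.623*log2(0.623) = 0.530576 + 0.425320 = 0.9559. Pe*log2(M-1) = 0.377*log2(10) = 1.252367. Bound = H(Pe) + Pe*log2(M-1) = 0.530576 + 0.425320 + 1.252367 = 2.2083

2.2083 bits


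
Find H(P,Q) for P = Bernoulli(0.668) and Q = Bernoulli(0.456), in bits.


H(P,Q) = -p*log2(q) - (1-p)*log2(1-q). -0.668*log2(0.456) = 0.756773; -0.332*log2(0.544) = 0.291603. H(P,Q) = 0.756773 + 0.291603 = 1.0484

1.0484 bits


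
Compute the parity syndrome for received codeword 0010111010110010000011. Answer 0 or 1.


Syndrome = XOR of all bits = 0 XOR 0 XOR 1 XOR 0 XOR 1 XOR 1 XOR 1 XOR 0 XOR 1 XOR 0 XOR 1 XOR 1 XOR 0 XOR 0 XOR 1 XOR 0 XOR 0 XOR 0 XOR 0 XOR 0 XOR 1 XOR 1 = 0

0


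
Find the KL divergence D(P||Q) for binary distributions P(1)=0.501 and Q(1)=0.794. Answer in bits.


KL = p*log2(p/q) + (1-p)*log2((1-p)/(1-q)) = 0.501*log2(0.501/0.794) + 0.499*log2(0.499/0.206) = 0.3041

0.3041 bits


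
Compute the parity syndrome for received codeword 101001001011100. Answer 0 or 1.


Syndrome = XOR of all bits = 1 XOR 0 XOR 1 XOR 0 XOR 0 XOR 1 XOR 0 XOR 0 XOR 1 XOR 0 XOR 1 XOR 1 XOR 1 XOR 0 XOR 0 = 1

1


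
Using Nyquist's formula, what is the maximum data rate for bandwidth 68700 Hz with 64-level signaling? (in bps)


Rate = 2 * B * log2(M) = 2 * 68700 * 6.0 = 824400.0

824400.0 bps


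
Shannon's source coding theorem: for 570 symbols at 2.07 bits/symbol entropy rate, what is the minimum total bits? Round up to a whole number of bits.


Minimum bits >= n * H = 570 * 2.07 = 1179.9, rounded up to a whole number of bits = 1180

1180 bits


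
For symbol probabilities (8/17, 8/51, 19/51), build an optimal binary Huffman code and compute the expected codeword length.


Huffman construction (repeatedly merge the two least-probable nodes; each merge adds 1 bit to every symbol beneath it): 8/51 + 19/51 = 9/17; 8/17 + 9/17 = 1. Resulting codeword lengths (in the order the probabilities were given): (1, 2, 2). L_avg = sum(p_i * l_i) = 8/17*1 + 8/51*2 + 19/51*2 = 26/17 = 1.5294

1.5294 bits


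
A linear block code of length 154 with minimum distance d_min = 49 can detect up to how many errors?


Detection capability = d_min - 1 = 49 - 1 = 48

48 errors


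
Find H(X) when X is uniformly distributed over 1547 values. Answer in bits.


H = log2(n) = log2(1547) = 10.5953

10.5953 bits


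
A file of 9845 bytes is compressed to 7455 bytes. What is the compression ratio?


Ratio = original / compressed = 9845 / 7455 = 1.3206

1.3206


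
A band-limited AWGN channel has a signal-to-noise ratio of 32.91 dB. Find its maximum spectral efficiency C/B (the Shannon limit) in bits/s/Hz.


SNR_linear = 10^(32.91/10) = 1954.3395; C/B = log2(1 + SNR_linear) = log2(1 + 1954.3395) = 10.9332

10.9332 bits/s/Hz


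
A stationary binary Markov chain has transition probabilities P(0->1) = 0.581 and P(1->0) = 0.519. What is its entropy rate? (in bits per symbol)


Stationary distribution: pi_0 = p10/(p01+p10) = 0.4718, pi_1 = 0.5282. Entropy rate H' = pi_0*H(p01) + pi_1*H(p10) = 0.4718*0.981 + 0.5282*0.999 = 0.9905

0.9905 bits/symbol


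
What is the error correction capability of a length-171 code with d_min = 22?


Correction capability = floor((d-1)/2) = floor((22-1)/2) = 10

10 errors


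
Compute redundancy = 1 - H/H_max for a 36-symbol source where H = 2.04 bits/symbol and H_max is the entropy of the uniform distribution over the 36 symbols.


H_max = log2(K) = log2(36) = 5.1699 bits/symbol. Redundancy = 1 - H/H_max = 1 - 2.04/5.1699 = 1 - 0.3946 = 0.6054

0.6054


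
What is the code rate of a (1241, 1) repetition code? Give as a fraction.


Rate = k/n = 1/1241

1/1241


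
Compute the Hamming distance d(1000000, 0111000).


Count differing positions: ^ ^ ^ ^ . . . = 4 differences

4


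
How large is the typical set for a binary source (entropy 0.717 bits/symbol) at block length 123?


log2|A_typical| = nH = 123 * 0.717 = 88.191, so |A_typical| ~ 2^88.191 = 3.533e+26

3.533e+26


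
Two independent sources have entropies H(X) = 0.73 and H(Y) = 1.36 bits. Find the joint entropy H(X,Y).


For independent variables, H(X,Y) = H(X) + H(Y) = 0.73 + 1.36 = 2.09

2.09 bits


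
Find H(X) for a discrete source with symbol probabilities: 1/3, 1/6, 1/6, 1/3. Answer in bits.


H = -sum(p_i * log2(p_i)). Terms: -(1/3)*log2(1/3) = 0.528321; -(1/6)*log2(1/6) = 0.430827; -(1/6)*log2(1/6) = 0.430827; -(1/3)*log2(1/3) = 0.528321. H = 0.528321 + 0.430827 + 0.430827 + 0.528321 = 1.9183

1.9183 bits


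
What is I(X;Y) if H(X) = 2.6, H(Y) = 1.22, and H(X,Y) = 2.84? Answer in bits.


I(X;Y) = H(X) + H(Y) - H(X,Y) = 2.6 + 1.22 - 2.84 = 0.98

0.98 bits


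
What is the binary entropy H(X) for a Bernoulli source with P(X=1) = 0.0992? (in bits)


H = -p*log2(p) - (1-p)*log2(1-p). -0.0992*log2(0.0992) = 0.330685; -0.9008*log2(0.9008) = 0.135770. H = 0.330685 + 0.135770 = 0.4665

0.4665 bits


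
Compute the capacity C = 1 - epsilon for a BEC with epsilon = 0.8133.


C = 1 - epsilon = 1 - 0.8133 = 0.1867

0.1867 bits


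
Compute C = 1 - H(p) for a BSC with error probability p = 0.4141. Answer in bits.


H(p) = -p*log2(p) - (1-p)*log2(1-p) = -0.4141*log2(0.4141) - 0.5859*log2(0.5859) = 0.526714 + 0.451889 = 0.9786. C = 1 - H(p) = 1 - 0.9786 = 0.0214

0.0214 bits


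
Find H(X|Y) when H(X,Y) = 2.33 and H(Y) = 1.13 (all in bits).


H(X|Y) = H(X,Y) - H(Y) = 2.33 - 1.13 = 1.2

1.2 bits


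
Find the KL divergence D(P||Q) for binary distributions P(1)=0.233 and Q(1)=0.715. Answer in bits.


KL = p*log2(p/q) + (1-p)*log2((1-p)/(1-q)) = 0.233*log2(0.233/0.715) + 0.767*log2(0.767/0.285) = 0.7186

0.7186 bits


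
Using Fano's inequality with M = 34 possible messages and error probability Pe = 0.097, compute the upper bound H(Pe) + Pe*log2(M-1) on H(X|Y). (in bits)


H(Pe) = -Pe*log2(Pe) - (1-Pe)*log2(1-Pe) = -0.097*log2(0.097) - 0.903*log2(0.903) = 0.326490 + 0.132924 = 0.4594. Pe*log2(M-1) = 0.097*log2(33) = 0.489306. Bound = H(Pe) + Pe*log2(M-1) = 0.326490 + 0.132924 + 0.489306 = 0.9487

0.9487 bits


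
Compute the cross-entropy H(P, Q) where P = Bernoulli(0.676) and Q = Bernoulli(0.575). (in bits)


H(P,Q) = -p*log2(q) - (1-p)*log2(1-q). -0.676*log2(0.575) = 0.539696; -0.324*log2(0.425) = 0.399967. H(P,Q) = 0.539696 + 0.399967 = 0.9397

0.9397 bits


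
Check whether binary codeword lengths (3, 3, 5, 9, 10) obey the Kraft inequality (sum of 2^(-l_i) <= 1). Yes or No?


Kraft sum = sum(2^(-l_i)) = 0.2842, need <= 1. Result: satisfied (a binary prefix-free code with these lengths exists)

Yes


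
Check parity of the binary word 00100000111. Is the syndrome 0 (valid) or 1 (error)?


Syndrome = XOR of all bits = 0 XOR 0 XOR 1 XOR 0 XOR 0 XOR 0 XOR 0 XOR 0 XOR 1 XOR 1 XOR 1 = 0

0


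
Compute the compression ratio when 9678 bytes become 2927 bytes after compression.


Ratio = original / compressed = 9678 / 2927 = 3.3065

3.3065


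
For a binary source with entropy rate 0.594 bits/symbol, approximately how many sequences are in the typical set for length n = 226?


log2|A_typical| = nH = 226 * 0.594 = 134.244, so |A_typical| ~ 2^134.244 = 2.579e+40

2.579e+40


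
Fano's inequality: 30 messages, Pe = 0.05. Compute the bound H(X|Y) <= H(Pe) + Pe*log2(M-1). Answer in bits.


H(Pe) = -Pe*log2(Pe) - (1-Pe)*log2(1-Pe) = -0.05*log2(0.05) - 0.95*log2(0.95) = 0.216096 + 0.070301 = 0.2864. Pe*log2(M-1) = 0.05*log2(29) = 0.242899. Bound = H(Pe) + Pe*log2(M-1) = 0.216096 + 0.070301 + 0.242899 = 0.5293

0.5293 bits


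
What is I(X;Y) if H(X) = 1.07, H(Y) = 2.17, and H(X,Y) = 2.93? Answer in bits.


I(X;Y) = H(X) + H(Y) - H(X,Y) = 1.07 + 2.17 - 2.93 = 0.31

0.31 bits


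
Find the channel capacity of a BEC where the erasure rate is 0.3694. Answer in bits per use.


C = 1 - epsilon = 1 - 0.3694 = 0.6306

0.6306 bits


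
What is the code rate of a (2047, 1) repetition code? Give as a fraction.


Rate = k/n = 1/2047

1/2047


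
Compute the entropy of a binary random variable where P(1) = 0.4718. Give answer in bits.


H = -p*log2(p) - (1-p)*log2(1-p). -0.4718*log2(0.4718) = 0.511315; -0.5282*log2(0.5282) = 0.486390. H = 0.511315 + 0.486390 = 0.9977

0.9977 bits


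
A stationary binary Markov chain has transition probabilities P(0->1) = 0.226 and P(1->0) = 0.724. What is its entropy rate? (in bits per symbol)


Stationary distribution: pi_0 = p10/(p01+p10) = 0.7621, pi_1 = 0.2379. Entropy rate H' = pi_0*H(p01) + pi_1*H(p10) = 0.7621*0.771 + 0.2379*0.8499 = 0.7898

0.7898 bits/symbol


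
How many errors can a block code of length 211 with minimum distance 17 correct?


Correction capability = floor((d-1)/2) = floor((17-1)/2) = 8

8 errors


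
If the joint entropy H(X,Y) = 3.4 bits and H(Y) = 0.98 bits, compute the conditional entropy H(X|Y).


H(X|Y) = H(X,Y) - H(Y) = 3.4 - 0.98 = 2.42

2.42 bits


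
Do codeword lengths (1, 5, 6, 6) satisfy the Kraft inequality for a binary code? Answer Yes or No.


Kraft sum = sum(2^(-l_i)) = 0.5625, need <= 1. Result: satisfied (a binary prefix-free code with these lengths exists)

Yes


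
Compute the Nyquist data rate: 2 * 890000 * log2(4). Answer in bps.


Rate = 2 * B * log2(M) = 2 * 890000 * 2.0 = 3560000.0

3560000.0 bps


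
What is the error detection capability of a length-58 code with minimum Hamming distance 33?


Detection capability = d_min - 1 = 33 - 1 = 32

32 errors


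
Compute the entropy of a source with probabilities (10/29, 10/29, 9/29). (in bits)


H = -sum(p_i * log2(p_i)). Terms: -(10/29)*log2(10/29) = 0.529673; -(10/29)*log2(10/29) = 0.529673; -(9/29)*log2(9/29) = 0.523879. H = 0.529673 + 0.529673 + 0.523879 = 1.5832

1.5832 bits


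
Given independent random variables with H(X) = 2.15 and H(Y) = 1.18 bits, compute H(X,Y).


For independent variables, H(X,Y) = H(X) + H(Y) = 2.15 + 1.18 = 3.33

3.33 bits


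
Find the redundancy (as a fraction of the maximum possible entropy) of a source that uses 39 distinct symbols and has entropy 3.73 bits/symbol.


H_max = log2(K) = log2(39) = 5.2854 bits/symbol. Redundancy = 1 - H/H_max = 1 - 3.73/5.2854 = 1 - 0.7057 = 0.2943

0.2943


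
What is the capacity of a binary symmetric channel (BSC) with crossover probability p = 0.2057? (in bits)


H(p) = -p*log2(p) - (1-p)*log2(1-p) = -0.2057*log2(0.2057) - 0.7943*log2(0.7943) = 0.469281 + 0.263901 = 0.7332. C = 1 - H(p) = 1 - 0.7332 = 0.2668

0.2668 bits


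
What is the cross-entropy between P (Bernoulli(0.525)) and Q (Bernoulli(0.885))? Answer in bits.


H(P,Q) = -p*log2(q) - (1-p)*log2(1-q). -0.525*log2(0.885) = 0.092532; -0.475*log2(0.115) = 1.482140. H(P,Q) = 0.092532 + 1.482140 = 1.5747

1.5747 bits


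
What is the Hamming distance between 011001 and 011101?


Count differing positions: . . . ^ . . = 1 differences

1


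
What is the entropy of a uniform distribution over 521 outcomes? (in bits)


H = log2(n) = log2(521) = 9.0251

9.0251 bits


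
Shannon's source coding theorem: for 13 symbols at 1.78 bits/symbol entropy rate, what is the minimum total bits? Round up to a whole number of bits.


Minimum bits >= n * H = 13 * 1.78 = 23.14, rounded up to a whole number of bits = 24

24 bits


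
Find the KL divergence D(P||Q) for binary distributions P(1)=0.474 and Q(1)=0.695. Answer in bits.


KL = p*log2(p/q) + (1-p)*log2((1-p)/(1-q)) = 0.474*log2(0.474/0.695) + 0.526*log2(0.526/0.305) = 0.1519

0.1519 bits


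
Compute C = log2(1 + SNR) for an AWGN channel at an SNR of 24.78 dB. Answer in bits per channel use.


SNR_linear = 10^(24.78/10) = 300.6076; C = log2(1 + SNR_linear) = log2(1 + 300.6076) = 8.2365

8.2365 bits/channel use


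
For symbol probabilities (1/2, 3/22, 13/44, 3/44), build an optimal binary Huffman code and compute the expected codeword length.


Huffman construction (repeatedly merge the two least-probable nodes; each merge adds 1 bit to every symbol beneath it): 3/44 + 3/22 = 9/44; 9/44 + 13/44 = 1/2; 1/2 + 1/2 = 1. Resulting codeword lengths (in the order the probabilities were given): (1, 3, 2, 3). L_avg = sum(p_i * l_i) = 1/2*1 + 3/22*3 + 13/44*2 + 3/44*3 = 75/44 = 1.7045

1.7045 bits


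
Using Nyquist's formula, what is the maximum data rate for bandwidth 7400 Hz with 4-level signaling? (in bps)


Rate = 2 * B * log2(M) = 2 * 7400 * 2.0 = 29600.0

29600.0 bps


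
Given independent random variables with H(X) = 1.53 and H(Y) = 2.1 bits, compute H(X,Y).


For independent variables, H(X,Y) = H(X) + H(Y) = 1.53 + 2.1 = 3.63

3.63 bits


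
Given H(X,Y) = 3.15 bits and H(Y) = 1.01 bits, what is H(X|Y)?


H(X|Y) = H(X,Y) - H(Y) = 3.15 - 1.01 = 2.14

2.14 bits


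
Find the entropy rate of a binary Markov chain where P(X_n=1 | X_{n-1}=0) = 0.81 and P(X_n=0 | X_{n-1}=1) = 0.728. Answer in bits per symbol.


Stationary distribution: pi_0 = p10/(p01+p10) = 0.4733, pi_1 = 0.5267. Entropy rate H' = pi_0*H(p01) + pi_1*H(p10) = 0.4733*0.7015 + 0.5267*0.8443 = 0.7767

0.7767 bits/symbol


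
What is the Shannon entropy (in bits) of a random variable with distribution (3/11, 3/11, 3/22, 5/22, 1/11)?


H = -sum(p_i * log2(p_i)). Terms: -(3/11)*log2(3/11) = 0.511219; -(3/11)*log2(3/11) = 0.511219; -(3/22)*log2(3/22) = 0.391973; -(5/22)*log2(5/22) = 0.485796; -(1/11)*log2(1/11) = 0.314494. H = 0.511219 + 0.511219 + 0.391973 + 0.485796 + 0.314494 = 2.2147

2.2147 bits


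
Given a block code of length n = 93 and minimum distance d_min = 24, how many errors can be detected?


Detection capability = d_min - 1 = 24 - 1 = 23

23 errors


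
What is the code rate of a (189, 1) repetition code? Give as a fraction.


Rate = k/n = 1/189

1/189


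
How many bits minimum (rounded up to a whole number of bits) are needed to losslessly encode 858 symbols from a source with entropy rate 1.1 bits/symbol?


Minimum bits >= n * H = 858 * 1.1 = 943.8, rounded up to a whole number of bits = 944

944 bits


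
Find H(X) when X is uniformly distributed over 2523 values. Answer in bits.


H = log2(n) = log2(2523) = 11.3009

11.3009 bits


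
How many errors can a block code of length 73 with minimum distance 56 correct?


Correction capability = floor((d-1)/2) = floor((56-1)/2) = 27

27 errors


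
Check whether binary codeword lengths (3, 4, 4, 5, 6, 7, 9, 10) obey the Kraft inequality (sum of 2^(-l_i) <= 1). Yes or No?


Kraft sum = sum(2^(-l_i)) = 0.3076, need <= 1. Result: satisfied (a binary prefix-free code with these lengths exists)

Yes


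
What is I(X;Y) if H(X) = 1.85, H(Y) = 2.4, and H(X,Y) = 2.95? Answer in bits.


I(X;Y) = H(X) + H(Y) - H(X,Y) = 1.85 + 2.4 - 2.95 = 1.3

1.3 bits


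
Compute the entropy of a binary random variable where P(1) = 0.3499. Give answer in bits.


H = -p*log2(p) - (1-p)*log2(1-p). -0.3499*log2(0.3499) = 0.530093; -0.6501*log2(0.6501) = 0.403885. H = 0.530093 + 0.403885 = 0.934

0.934 bits


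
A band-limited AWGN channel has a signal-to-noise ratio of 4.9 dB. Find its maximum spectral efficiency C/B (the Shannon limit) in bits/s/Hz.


SNR_linear = 10^(4.9/10) = 3.0903; C/B = log2(1 + SNR_linear) = log2(1 + 3.0903) = 2.0322

2.0322 bits/s/Hz


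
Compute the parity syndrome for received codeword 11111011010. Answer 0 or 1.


Syndrome = XOR of all bits = 1 XOR 1 XOR 1 XOR 1 XOR 1 XOR 0 XOR 1 XOR 1 XOR 0 XOR 1 XOR 0 = 0

0


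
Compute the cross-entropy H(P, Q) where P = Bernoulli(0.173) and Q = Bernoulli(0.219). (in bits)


H(P,Q) = -p*log2(q) - (1-p)*log2(1-q). -0.173*log2(0.219) = 0.379043; -0.827*log2(0.781) = 0.294913. H(P,Q) = 0.379043 + 0.294913 = 0.674

0.674 bits


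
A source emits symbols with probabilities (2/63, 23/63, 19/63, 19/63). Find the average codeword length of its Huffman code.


Huffman construction (repeatedly merge the two least-probable nodes; each merge adds 1 bit to every symbol beneath it): 2/63 + 19/63 = 1/3; 19/63 + 1/3 = 40/63; 23/63 + 40/63 = 1. Resulting codeword lengths (in the order the probabilities were given): (3, 1, 3, 2). L_avg = sum(p_i * l_i) = 2/63*3 + 23/63*1 + 19/63*3 + 19/63*2 = 124/63 = 1.9683

1.9683 bits


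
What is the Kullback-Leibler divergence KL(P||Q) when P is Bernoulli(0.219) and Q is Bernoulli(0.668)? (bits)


KL = p*log2(p/q) + (1-p)*log2((1-p)/(1-q)) = 0.219*log2(0.219/0.668) + 0.781*log2(0.781/0.332) = 0.6115

0.6115 bits


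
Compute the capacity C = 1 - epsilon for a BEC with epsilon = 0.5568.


C = 1 - epsilon = 1 - 0.5568 = 0.4432

0.4432 bits


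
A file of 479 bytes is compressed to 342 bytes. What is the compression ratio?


Ratio = original / compressed = 479 / 342 = 1.4006

1.4006


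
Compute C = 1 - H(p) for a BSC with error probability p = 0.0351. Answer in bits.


H(p) = -p*log2(p) - (1-p)*log2(1-p) = -0.0351*log2(0.0351) - 0.9649*log2(0.9649) = 0.169617 + 0.049739 = 0.2194. C = 1 - H(p) = 1 - 0.2194 = 0.7806

0.7806 bits


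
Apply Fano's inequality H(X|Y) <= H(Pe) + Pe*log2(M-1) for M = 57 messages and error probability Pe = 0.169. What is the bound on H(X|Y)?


H(Pe) = -Pe*log2(Pe) - (1-Pe)*log2(1-Pe) = -0.169*log2(0.169) - 0.831*log2(0.831) = 0.433469 + 0.221943 = 0.6554. Pe*log2(M-1) = 0.169*log2(56) = 0.981443. Bound = H(Pe) + Pe*log2(M-1) = 0.433469 + 0.221943 + 0.981443 = 1.6369

1.6369 bits


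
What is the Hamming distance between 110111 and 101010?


Count differing positions: . ^ ^ ^ . ^ = 4 differences

4


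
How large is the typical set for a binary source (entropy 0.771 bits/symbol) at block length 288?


log2|A_typical| = nH = 288 * 0.771 = 222.048, so |A_typical| ~ 2^222.048 = 6.968e+66

6.968e+66


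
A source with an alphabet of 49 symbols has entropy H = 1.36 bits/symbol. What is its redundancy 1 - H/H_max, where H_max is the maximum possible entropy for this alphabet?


H_max = log2(K) = log2(49) = 5.6147 bits/symbol. Redundancy = 1 - H/H_max = 1 - 1.36/5.6147 = 1 - 0.2422 = 0.7578

0.7578


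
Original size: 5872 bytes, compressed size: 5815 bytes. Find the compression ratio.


Ratio = original / compressed = 5872 / 5815 = 1.0098

1.0098


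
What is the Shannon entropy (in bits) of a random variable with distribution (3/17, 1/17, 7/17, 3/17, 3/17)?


H = -sum(p_i * log2(p_i)). Terms: -(3/17)*log2(3/17) = 0.441618; -(1/17)*log2(1/17) = 0.240439; -(7/17)*log2(7/17) = 0.527103; -(3/17)*log2(3/17) = 0.441618; -(3/17)*log2(3/17) = 0.441618. H = 0.441618 + 0.240439 + 0.527103 + 0.441618 + 0.441618 = 2.0924

2.0924 bits


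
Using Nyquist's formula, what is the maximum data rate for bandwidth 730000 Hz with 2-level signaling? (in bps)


Rate = 2 * B * log2(M) = 2 * 730000 * 1.0 = 1460000.0

1460000.0 bps


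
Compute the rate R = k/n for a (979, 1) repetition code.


Rate = k/n = 1/979

1/979


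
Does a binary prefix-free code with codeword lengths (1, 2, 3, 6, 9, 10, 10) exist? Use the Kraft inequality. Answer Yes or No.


Kraft sum = sum(2^(-l_i)) = 0.8945, need <= 1. Result: satisfied (a binary prefix-free code with these lengths exists)

Yes


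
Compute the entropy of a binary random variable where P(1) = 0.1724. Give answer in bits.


H = -p*log2(p) - (1-p)*log2(1-p). -0.1724*log2(0.1724) = 0.437235; -0.8276*log2(0.8276) = 0.225930. H = 0.437235 + 0.225930 = 0.6632

0.6632 bits


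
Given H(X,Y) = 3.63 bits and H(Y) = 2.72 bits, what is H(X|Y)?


H(X|Y) = H(X,Y) - H(Y) = 3.63 - 2.72 = 0.91

0.91 bits


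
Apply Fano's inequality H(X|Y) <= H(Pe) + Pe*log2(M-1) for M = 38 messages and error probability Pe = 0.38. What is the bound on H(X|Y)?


H(Pe) = -Pe*log2(Pe) - (1-Pe)*log2(1-Pe) = -0.38*log2(0.38) - 0.62*log2(0.62) = 0.530453 + 0.427589 = 0.958. Pe*log2(M-1) = 0.38*log2(37) = 1.979592. Bound = H(Pe) + Pe*log2(M-1) = 0.530453 + 0.427589 + 1.979592 = 2.9376

2.9376 bits


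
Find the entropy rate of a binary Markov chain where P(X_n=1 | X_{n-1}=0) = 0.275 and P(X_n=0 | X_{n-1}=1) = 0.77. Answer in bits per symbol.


Stationary distribution: pi_0 = p10/(p01+p10) = 0.7368, pi_1 = 0.2632. Entropy rate H' = pi_0*H(p01) + pi_1*H(p10) = 0.7368*0.8485 + 0.2632*0.778 = 0.83

0.83 bits/symbol


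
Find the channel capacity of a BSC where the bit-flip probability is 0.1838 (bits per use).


H(p) = -p*log2(p) - (1-p)*log2(1-p) = -0.1838*log2(0.1838) - 0.8162*log2(0.8162) = 0.449169 + 0.239151 = 0.6883. C = 1 - H(p) = 1 - 0.6883 = 0.3117

0.3117 bits


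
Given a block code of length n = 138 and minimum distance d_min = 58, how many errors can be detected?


Detection capability = d_min - 1 = 58 - 1 = 57

57 errors


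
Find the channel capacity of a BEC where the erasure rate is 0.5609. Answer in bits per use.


C = 1 - epsilon = 1 - 0.5609 = 0.4391

0.4391 bits


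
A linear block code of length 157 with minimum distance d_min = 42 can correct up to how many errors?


Correction capability = floor((d-1)/2) = floor((42-1)/2) = 20

20 errors


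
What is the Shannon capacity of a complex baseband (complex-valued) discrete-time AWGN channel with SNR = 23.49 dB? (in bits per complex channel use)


SNR_linear = 10^(23.49/10) = 223.3572; C = log2(1 + SNR_linear) = log2(1 + 223.3572) = 7.8097

7.8097 bits/channel use


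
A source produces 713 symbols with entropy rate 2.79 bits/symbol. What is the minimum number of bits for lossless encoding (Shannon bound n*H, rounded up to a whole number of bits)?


Minimum bits >= n * H = 713 * 2.79 = 1989.27, rounded up to a whole number of bits = 1990

1990 bits


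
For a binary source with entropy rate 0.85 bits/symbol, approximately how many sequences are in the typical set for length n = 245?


log2|A_typical| = nH = 245 * 0.85 = 208.25, so |A_typical| ~ 2^208.25 = 4.892e+62

4.892e+62


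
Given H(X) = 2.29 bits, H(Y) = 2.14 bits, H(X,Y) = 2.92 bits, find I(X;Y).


I(X;Y) = H(X) + H(Y) - H(X,Y) = 2.29 + 2.14 - 2.92 = 1.51

1.51 bits


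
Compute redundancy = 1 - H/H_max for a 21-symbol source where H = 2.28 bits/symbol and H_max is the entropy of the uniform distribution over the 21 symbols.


H_max = log2(K) = log2(21) = 4.3923 bits/symbol. Redundancy = 1 - H/H_max = 1 - 2.28/4.3923 = 1 - 0.5191 = 0.4809

0.4809
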